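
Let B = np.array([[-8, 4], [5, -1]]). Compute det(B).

det(B) = -12

det(B) = (-8)·(-1) − 4·5 = 8 − 20 = -12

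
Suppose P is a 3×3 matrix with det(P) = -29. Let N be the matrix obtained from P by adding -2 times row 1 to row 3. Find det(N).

The determinant is -29.

Adding a multiple of one row to another leaves the determinant unchanged.
det(N) = (1)·(-29) = -29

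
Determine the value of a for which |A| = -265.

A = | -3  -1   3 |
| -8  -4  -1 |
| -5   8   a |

4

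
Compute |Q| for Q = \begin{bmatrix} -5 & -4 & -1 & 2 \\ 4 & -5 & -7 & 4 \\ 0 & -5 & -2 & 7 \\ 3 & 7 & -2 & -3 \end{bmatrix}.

det(Q) = 1177

Expand along row 3 (it has 1 zero):
  − (-5) · M_32   where M_32 = det([-5 -1 2; 4 -7 4; 3 -2 -3]) = -143
  + (-2) · M_33   where M_33 = det([-5 -4 2; 4 -5 4; 3 7 -3]) = 55
  − (7) · M_34   where M_34 = det([-5 -4 -1; 4 -5 -7; 3 7 -2]) = -286
det = (-1)·(-5)·(-143) + (+1)·(-2)·(55) + (-1)·(7)·(-286) = 1177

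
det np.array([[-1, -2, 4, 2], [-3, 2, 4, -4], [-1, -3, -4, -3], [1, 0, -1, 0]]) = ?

Expand along row 4 (it has 2 zeros):
  − (1) · M_41   where M_41 = det([-2 4 2; 2 4 -4; -3 -4 -3]) = 136
  − (-1) · M_43   where M_43 = det([-1 -2 2; -3 2 -4; -1 -3 -3]) = 50
det = (-1)·(1)·(136) + (-1)·(-1)·(50) = -86

The determinant is -86.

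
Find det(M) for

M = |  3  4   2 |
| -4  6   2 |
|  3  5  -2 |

|M| = -150

Expand along column 1:
  + 3 · |6 2; 5 -2| = 3·(-12 − 10) = -66
  − (-4) · |4 2; 5 -2| = −(-4)·(-8 − 10) = -72
  + 3 · |4 2; 6 2| = 3·(8 − 12) = -12
Sum: (-66) + (-72) + (-12) = -150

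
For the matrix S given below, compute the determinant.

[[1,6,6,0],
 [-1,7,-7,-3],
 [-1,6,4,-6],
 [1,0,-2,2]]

Expand along row 1 (it has 1 zero):
  + (1) · M_11   where M_11 = det([7 -7 -3; 6 4 -6; 0 -2 2]) = 92
  − (6) · M_12   where M_12 = det([-1 -7 -3; -1 4 -6; 1 -2 2]) = 38
  + (6) · M_13   where M_13 = det([-1 7 -3; -1 6 -6; 1 0 2]) = -22
det = (+1)·(1)·(92) + (-1)·(6)·(38) + (+1)·(6)·(-22) = -268

|S| = -268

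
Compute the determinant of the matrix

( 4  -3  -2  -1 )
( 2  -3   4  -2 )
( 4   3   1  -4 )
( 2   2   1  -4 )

Expand along row 1:
  + (4) · M_11   where M_11 = det([-3 4 -2; 3 1 -4; 2 1 -4]) = 14
  − (-3) · M_12   where M_12 = det([2 4 -2; 4 1 -4; 2 1 -4]) = 28
  + (-2) · M_13   where M_13 = det([2 -3 -2; 4 3 -4; 2 2 -4]) = -36
  − (-1) · M_14   where M_14 = det([2 -3 4; 4 3 1; 2 2 1]) = 16
det = (+1)·(4)·(14) + (-1)·(-3)·(28) + (+1)·(-2)·(-36) + (-1)·(-1)·(16) = 228

228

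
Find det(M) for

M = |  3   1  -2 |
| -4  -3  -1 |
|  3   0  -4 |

Expand along row 3:
  + 3 · |1 -2; -3 -1| = 3·(-1 − 6) = -21
  + (-4) · |3 1; -4 -3| = (-4)·(-9 − (-4)) = 20
Sum: (-21) + (20) = -1

-1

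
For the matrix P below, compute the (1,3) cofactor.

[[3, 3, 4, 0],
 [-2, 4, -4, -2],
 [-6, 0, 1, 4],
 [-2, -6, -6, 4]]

-56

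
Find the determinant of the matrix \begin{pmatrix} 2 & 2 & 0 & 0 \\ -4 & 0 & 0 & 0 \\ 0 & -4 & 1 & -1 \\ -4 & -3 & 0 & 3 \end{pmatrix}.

The matrix is block lower-triangular with a 2×2 block and a 2×2 block on the diagonal, so its determinant equals the product of the determinants of the diagonal blocks.
det of the 2×2 block = 8
det of the 2×2 block = 3
det = (8)·(3) = 24

24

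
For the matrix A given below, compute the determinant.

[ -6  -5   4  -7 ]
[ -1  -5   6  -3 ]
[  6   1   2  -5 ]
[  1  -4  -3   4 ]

|A| = -2072

Expand along row 1:
  + (-6) · M_11   where M_11 = det([-5 6 -3; 1 2 -5; -4 -3 4]) = 116
  − (-5) · M_12   where M_12 = det([-1 6 -3; 6 2 -5; 1 -3 4]) = -107
  + (4) · M_13   where M_13 = det([-1 -5 -3; 6 1 -5; 1 -4 4]) = 236
  − (-7) · M_14   where M_14 = det([-1 -5 6; 6 1 2; 1 -4 -3]) = -255
det = (+1)·(-6)·(116) + (-1)·(-5)·(-107) + (+1)·(4)·(236) + (-1)·(-7)·(-255) = -2072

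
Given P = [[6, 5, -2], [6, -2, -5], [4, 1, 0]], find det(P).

Expand along row 3:
  + 4 · |5 -2; -2 -5| = 4·(-25 − 4) = -116
  − 1 · |6 -2; 6 -5| = −1·(-30 − (-12)) = 18
Sum: (-116) + (18) = -98

-98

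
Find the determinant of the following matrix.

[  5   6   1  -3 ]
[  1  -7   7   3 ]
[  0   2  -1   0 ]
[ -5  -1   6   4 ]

315

Expand along row 3 (it has 2 zeros):
  − (2) · M_32   where M_32 = det([5 1 -3; 1 7 3; -5 6 4]) = -92
  + (-1) · M_33   where M_33 = det([5 6 -3; 1 -7 3; -5 -1 4]) = -131
det = (-1)·(2)·(-92) + (+1)·(-1)·(-131) = 315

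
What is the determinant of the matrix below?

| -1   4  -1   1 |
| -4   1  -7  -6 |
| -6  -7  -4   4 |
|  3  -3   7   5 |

Expand along row 1:
  + (-1) · M_11   where M_11 = det([1 -7 -6; -7 -4 4; -3 7 5]) = 157
  − (4) · M_12   where M_12 = det([-4 -7 -6; -6 -4 4; 3 7 5]) = 78
  + (-1) · M_13   where M_13 = det([-4 1 -6; -6 -7 4; 3 -3 5]) = -100
  − (1) · M_14   where M_14 = det([-4 1 -7; -6 -7 -4; 3 -3 7]) = 1
det = (+1)·(-1)·(157) + (-1)·(4)·(78) + (+1)·(-1)·(-100) + (-1)·(1)·(1) = -370

The determinant is -370.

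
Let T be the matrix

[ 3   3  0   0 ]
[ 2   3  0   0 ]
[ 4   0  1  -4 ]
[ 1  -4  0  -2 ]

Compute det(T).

T is block lower-triangular with a 2×2 block and a 2×2 block on the diagonal, so its determinant equals the product of the determinants of the diagonal blocks.
det of the 2×2 block = 3
det of the 2×2 block = -2
det = (3)·(-2) = -6

-6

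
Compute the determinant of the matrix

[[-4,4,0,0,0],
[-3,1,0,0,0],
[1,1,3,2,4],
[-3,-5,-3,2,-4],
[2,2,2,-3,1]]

-160

The matrix is block lower-triangular with a 2×2 block and a 3×3 block on the diagonal, so its determinant equals the product of the determinants of the diagonal blocks.
det of the 2×2 block = 8
det of the 3×3 block = -20
det = (8)·(-20) = -160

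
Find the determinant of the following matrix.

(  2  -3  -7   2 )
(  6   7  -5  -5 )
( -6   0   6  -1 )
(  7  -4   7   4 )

668

Expand along row 3 (it has 1 zero):
  + (-6) · M_31   where M_31 = det([-3 -7 2; 7 -5 -5; -4 7 4]) = 69
  + (6) · M_33   where M_33 = det([2 -3 2; 6 7 -5; 7 -4 4]) = 47
  − (-1) · M_34   where M_34 = det([2 -3 -7; 6 7 -5; 7 -4 7]) = 800
det = (+1)·(-6)·(69) + (+1)·(6)·(47) + (-1)·(-1)·(800) = 668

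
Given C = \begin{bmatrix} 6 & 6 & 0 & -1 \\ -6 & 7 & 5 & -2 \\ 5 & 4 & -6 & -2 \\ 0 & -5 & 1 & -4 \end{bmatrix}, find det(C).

2576

Expand along row 1 (it has 1 zero):
  + (6) · M_11   where M_11 = det([7 5 -2; 4 -6 -2; -5 1 -4]) = 364
  − (6) · M_12   where M_12 = det([-6 5 -2; 5 -6 -2; 0 1 -4]) = -66
  − (-1) · M_14   where M_14 = det([-6 7 5; 5 4 -6; 0 -5 1]) = -4
det = (+1)·(6)·(364) + (-1)·(6)·(-66) + (-1)·(-1)·(-4) = 2576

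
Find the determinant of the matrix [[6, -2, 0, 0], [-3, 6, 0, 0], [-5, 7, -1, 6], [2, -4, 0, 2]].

The matrix is block lower-triangular with a 2×2 block and a 2×2 block on the diagonal, so its determinant equals the product of the determinants of the diagonal blocks.
det of the 2×2 block = 30
det of the 2×2 block = -2
det = (30)·(-2) = -60

-60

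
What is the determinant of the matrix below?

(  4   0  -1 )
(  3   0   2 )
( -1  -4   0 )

44

Expand along column 2:
  − (-4) · |4 -1; 3 2| = −(-4)·(8 − (-3)) = 44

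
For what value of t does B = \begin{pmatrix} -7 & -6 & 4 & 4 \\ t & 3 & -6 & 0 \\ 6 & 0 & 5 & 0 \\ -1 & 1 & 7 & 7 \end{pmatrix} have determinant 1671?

Expanding along the column containing t, det(B) is linear in t: det(B) = (230)·t + (981).
Set (230)·t + (981) = 1671  ⇒  (230)·t = 690  ⇒  t = 3.

t = 3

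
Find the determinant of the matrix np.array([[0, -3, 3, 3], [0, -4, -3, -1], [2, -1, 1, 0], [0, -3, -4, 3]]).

Expand along column 1 (it has 3 zeros):
  + (2) · M_31   where M_31 = det([-3 3 3; -4 -3 -1; -3 -4 3]) = 105
det = (+1)·(2)·(105) = 210

The determinant is 210.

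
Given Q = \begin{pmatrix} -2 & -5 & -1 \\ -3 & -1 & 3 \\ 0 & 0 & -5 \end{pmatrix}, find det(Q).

Expand along row 3:
  + (-5) · |-2 -5; -3 -1| = (-5)·(2 − 15) = 65

The determinant is 65.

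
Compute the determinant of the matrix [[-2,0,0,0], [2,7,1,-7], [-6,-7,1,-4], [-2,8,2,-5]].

Expand along row 1 (it has 3 zeros):
  + (-2) · M_11   where M_11 = det([7 1 -7; -7 1 -4; 8 2 -5]) = 108
det = (+1)·(-2)·(108) = -216

-216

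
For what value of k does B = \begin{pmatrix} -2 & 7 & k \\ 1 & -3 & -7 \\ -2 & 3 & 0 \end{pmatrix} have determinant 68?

k = -4

Expanding along the row containing k, det(B) is linear in k: det(B) = (-3)·k + (56).
Set (-3)·k + (56) = 68  ⇒  (-3)·k = 12  ⇒  k = -4.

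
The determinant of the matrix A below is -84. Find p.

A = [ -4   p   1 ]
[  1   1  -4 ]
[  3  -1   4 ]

5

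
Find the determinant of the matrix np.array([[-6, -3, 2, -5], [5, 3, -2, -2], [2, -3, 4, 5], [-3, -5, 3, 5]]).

260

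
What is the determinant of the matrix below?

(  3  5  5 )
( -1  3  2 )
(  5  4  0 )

-69

Expand along row 3:
  + 5 · |5 5; 3 2| = 5·(10 − 15) = -25
  − 4 · |3 5; -1 2| = −4·(6 − (-5)) = -44
Sum: (-25) + (-44) = -69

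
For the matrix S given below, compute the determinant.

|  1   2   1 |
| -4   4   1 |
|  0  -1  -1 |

-7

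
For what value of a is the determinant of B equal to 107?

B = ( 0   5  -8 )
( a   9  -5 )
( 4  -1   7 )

Expanding along the column containing a, det(B) is linear in a: det(B) = (-27)·a + (188).
Set (-27)·a + (188) = 107  ⇒  (-27)·a = -81  ⇒  a = 3.

3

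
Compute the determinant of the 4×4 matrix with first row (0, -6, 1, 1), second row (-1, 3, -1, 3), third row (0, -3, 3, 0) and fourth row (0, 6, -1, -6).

Expand along column 1 (it has 3 zeros):
  − (-1) · M_21   where M_21 = det([-6 1 1; -3 3 0; 6 -1 -6]) = 75
det = (-1)·(-1)·(75) = 75

75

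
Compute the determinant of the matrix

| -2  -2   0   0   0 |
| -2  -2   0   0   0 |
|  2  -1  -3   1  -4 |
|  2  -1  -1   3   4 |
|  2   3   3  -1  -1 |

The matrix is block lower-triangular with a 2×2 block and a 3×3 block on the diagonal, so its determinant equals the product of the determinants of the diagonal blocks.
det of the 2×2 block = 0
det of the 3×3 block = 40
det = (0)·(40) = 0

0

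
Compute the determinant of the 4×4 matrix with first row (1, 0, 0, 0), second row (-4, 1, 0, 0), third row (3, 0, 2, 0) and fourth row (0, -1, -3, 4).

The matrix is lower triangular, so the determinant is the product of the diagonal entries:
det = (1) · (1) · (2) · (4) = 8

The determinant is 8.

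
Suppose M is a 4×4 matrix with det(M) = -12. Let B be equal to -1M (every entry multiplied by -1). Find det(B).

For a 4×4 matrix, det(-1M) = (-1)^4·det(M) = 1·det(M).
det(B) = (1)·(-12) = -12

-12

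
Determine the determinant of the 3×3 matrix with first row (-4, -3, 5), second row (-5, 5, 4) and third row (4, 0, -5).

Expand along column 2:
  − (-3) · |-5 4; 4 -5| = −(-3)·(25 − 16) = 27
  + 5 · |-4 5; 4 -5| = 5·(20 − 20) = 0
Sum: (27) + (0) = 27

27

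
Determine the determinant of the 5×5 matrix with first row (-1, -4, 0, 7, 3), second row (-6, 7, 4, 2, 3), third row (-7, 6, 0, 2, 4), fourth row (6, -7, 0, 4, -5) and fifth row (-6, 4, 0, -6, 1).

Expand along column 3 (it has 4 zeros):
  − (4) · M_23   where M_23 = det([-1 -4 7 3; -7 6 2 4; 6 -7 4 -5; -6 4 -6 1]) = 1111
det = (-1)·(4)·(1111) = -4444

-4444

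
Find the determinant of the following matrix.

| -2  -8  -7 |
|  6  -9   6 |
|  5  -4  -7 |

Expand along row 1:
  + (-2) · |-9 6; -4 -7| = (-2)·(63 − (-24)) = -174
  − (-8) · |6 6; 5 -7| = −(-8)·(-42 − 30) = -576
  + (-7) · |6 -9; 5 -4| = (-7)·(-24 − (-45)) = -147
Sum: (-174) + (-576) + (-147) = -897

-897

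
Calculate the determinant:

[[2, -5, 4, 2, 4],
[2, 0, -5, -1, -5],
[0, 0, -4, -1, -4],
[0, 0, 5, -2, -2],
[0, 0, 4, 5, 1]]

The matrix is block upper-triangular with a 2×2 block and a 3×3 block on the diagonal, so its determinant equals the product of the determinants of the diagonal blocks.
det of the 2×2 block = 10
det of the 3×3 block = -151
det = (10)·(-151) = -1510

-1510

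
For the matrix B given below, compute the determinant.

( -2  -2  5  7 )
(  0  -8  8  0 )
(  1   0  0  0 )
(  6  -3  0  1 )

Expand along row 3 (it has 3 zeros):
  + (1) · M_31   where M_31 = det([-2 5 7; -8 8 0; -3 0 1]) = 192
det = (+1)·(1)·(192) = 192

192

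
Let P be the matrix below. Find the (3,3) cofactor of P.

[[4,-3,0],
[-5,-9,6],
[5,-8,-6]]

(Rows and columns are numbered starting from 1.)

Delete row 3 and column 3; the remaining 2×2 submatrix is [4 -3; -5 -9].
Its determinant is 4·(-9) − (-3)·(-5) = -51.
The cofactor carries sign (−1)^(3+3) = +1, so C_{3,3} = +(-51) = -51.

-51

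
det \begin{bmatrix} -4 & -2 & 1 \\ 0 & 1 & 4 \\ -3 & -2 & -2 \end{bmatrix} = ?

Expand along column 1:
  + (-4) · |1 4; -2 -2| = (-4)·(-2 − (-8)) = -24
  + (-3) · |-2 1; 1 4| = (-3)·(-8 − 1) = 27
Sum: (-24) + (27) = 3

The determinant is 3.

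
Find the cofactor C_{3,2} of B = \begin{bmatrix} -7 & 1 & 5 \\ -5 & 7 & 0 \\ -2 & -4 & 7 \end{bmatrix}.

The cofactor is -25.

Delete row 3 and column 2; the remaining 2×2 submatrix is [-7 5; -5 0].
Its determinant is (-7)·0 − 5·(-5) = 25.
The cofactor carries sign (−1)^(3+2) = −1, so C_{3,2} = −(25) = -25.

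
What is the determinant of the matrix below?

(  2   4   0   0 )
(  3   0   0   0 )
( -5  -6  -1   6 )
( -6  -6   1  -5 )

The determinant is 12.

The matrix is block lower-triangular with a 2×2 block and a 2×2 block on the diagonal, so its determinant equals the product of the determinants of the diagonal blocks.
det of the 2×2 block = -12
det of the 2×2 block = -1
det = (-12)·(-1) = 12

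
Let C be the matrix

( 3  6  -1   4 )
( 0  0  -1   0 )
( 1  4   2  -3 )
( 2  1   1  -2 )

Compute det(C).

The determinant is -67.

Expand along row 2 (it has 3 zeros):
  − (-1) · M_23   where M_23 = det([3 6 4; 1 4 -3; 2 1 -2]) = -67
det = (-1)·(-1)·(-67) = -67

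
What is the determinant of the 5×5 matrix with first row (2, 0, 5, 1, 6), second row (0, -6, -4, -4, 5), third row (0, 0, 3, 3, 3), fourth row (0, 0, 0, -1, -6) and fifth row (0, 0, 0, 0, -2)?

-72

The matrix is upper triangular, so the determinant is the product of the diagonal entries:
det = (2) · (-6) · (3) · (-1) · (-2) = -72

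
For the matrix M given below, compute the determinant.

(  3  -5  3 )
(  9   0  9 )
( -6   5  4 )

Expand along column 2:
  − (-5) · |9 9; -6 4| = −(-5)·(36 − (-54)) = 450
  − 5 · |3 3; 9 9| = −5·(27 − 27) = 0
Sum: (450) + (0) = 450

450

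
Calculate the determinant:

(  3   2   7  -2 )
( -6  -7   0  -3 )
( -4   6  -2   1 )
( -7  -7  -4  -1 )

Expand along row 2 (it has 1 zero):
  − (-6) · M_21   where M_21 = det([2 7 -2; 6 -2 1; -7 -4 -1]) = 81
  + (-7) · M_22   where M_22 = det([3 7 -2; -4 -2 1; -7 -4 -1]) = -63
  + (-3) · M_24   where M_24 = det([3 2 7; -4 6 -2; -7 -7 -4]) = 372
det = (-1)·(-6)·(81) + (+1)·(-7)·(-63) + (+1)·(-3)·(372) = -189

-189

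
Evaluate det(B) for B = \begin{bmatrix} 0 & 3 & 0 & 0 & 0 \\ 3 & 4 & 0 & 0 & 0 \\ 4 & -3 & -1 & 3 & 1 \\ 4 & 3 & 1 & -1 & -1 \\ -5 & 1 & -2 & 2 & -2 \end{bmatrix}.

-72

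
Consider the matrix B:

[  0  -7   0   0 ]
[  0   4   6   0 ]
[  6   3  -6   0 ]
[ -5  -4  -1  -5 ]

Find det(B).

det(B) = 1260

Expand along row 1 (it has 3 zeros):
  − (-7) · M_12   where M_12 = det([0 6 0; 6 -6 0; -5 -1 -5]) = 180
det = (-1)·(-7)·(180) = 1260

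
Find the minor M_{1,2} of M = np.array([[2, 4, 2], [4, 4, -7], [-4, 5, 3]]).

-16

Delete row 1 and column 2; the remaining 2×2 submatrix is [4 -7; -4 3].
Its determinant is 4·3 − (-7)·(-4) = -16.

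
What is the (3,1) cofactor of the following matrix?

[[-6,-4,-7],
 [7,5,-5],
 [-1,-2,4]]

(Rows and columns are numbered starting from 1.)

55

Delete row 3 and column 1; the remaining 2×2 submatrix is [-4 -7; 5 -5].
Its determinant is (-4)·(-5) − (-7)·5 = 55.
The cofactor carries sign (−1)^(3+1) = +1, so C_{3,1} = +(55) = 55.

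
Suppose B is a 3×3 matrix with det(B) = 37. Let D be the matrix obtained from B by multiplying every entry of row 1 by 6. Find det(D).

222

Scaling one row by 6 multiplies the determinant by 6.
det(D) = (6)·(37) = 222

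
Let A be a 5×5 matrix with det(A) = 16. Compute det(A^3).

det(A^3) = (det A)^3 = (16)^3 = 4096

4096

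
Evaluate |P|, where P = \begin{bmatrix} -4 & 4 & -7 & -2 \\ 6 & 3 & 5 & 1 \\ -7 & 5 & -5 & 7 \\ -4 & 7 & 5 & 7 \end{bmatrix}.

|P| = 2910

Expand along row 1:
  + (-4) · M_11   where M_11 = det([3 5 1; 5 -5 7; 7 5 7]) = -80
  − (4) · M_12   where M_12 = det([6 5 1; -7 -5 7; -4 5 7]) = -370
  + (-7) · M_13   where M_13 = det([6 3 1; -7 5 7; -4 7 7]) = -50
  − (-2) · M_14   where M_14 = det([6 3 5; -7 5 -5; -4 7 5]) = 380
det = (+1)·(-4)·(-80) + (-1)·(4)·(-370) + (+1)·(-7)·(-50) + (-1)·(-2)·(380) = 2910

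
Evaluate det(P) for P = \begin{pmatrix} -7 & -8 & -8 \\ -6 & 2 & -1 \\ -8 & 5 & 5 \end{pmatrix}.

-297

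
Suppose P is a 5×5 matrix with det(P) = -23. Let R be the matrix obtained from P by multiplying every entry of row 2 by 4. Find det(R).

Scaling one row by 4 multiplies the determinant by 4.
det(R) = (4)·(-23) = -92

det(R) = -92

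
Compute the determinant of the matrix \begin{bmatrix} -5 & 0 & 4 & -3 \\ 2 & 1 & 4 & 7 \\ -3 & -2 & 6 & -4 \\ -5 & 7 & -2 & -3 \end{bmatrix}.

Expand along row 1 (it has 1 zero):
  + (-5) · M_11   where M_11 = det([1 4 7; -2 6 -4; 7 -2 -3]) = -428
  + (4) · M_13   where M_13 = det([2 1 7; -3 -2 -4; -5 7 -3]) = -138
  − (-3) · M_14   where M_14 = det([2 1 4; -3 -2 6; -5 7 -2]) = -236
det = (+1)·(-5)·(-428) + (+1)·(4)·(-138) + (-1)·(-3)·(-236) = 880

The determinant is 880.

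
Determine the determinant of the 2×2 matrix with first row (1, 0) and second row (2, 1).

det = 1·1 − 0·2 = 1 − 0 = 1

The determinant is 1.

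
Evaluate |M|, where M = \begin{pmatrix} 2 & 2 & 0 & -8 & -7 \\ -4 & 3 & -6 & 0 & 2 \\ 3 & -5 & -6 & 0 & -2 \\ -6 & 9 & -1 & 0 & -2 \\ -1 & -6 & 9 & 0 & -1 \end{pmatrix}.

|M| = 18792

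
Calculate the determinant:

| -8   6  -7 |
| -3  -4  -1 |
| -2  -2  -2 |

Expand along row 1:
  + (-8) · |-4 -1; -2 -2| = (-8)·(8 − 2) = -48
  − 6 · |-3 -1; -2 -2| = −6·(6 − 2) = -24
  + (-7) · |-3 -4; -2 -2| = (-7)·(6 − 8) = 14
Sum: (-48) + (-24) + (14) = -58

The determinant is -58.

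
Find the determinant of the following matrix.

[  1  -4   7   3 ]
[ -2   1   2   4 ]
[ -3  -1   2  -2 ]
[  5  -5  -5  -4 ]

577

Expand along row 1:
  + (1) · M_11   where M_11 = det([1 2 4; -1 2 -2; -5 -5 -4]) = 54
  − (-4) · M_12   where M_12 = det([-2 2 4; -3 2 -2; 5 -5 -4]) = 12
  + (7) · M_13   where M_13 = det([-2 1 4; -3 -1 -2; 5 -5 -4]) = 70
  − (3) · M_14   where M_14 = det([-2 1 2; -3 -1 2; 5 -5 -5]) = 5
det = (+1)·(1)·(54) + (-1)·(-4)·(12) + (+1)·(7)·(70) + (-1)·(3)·(5) = 577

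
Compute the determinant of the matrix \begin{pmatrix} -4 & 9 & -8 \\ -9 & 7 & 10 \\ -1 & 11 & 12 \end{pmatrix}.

1722

Expand along column 1:
  + (-4) · |7 10; 11 12| = (-4)·(84 − 110) = 104
  − (-9) · |9 -8; 11 12| = −(-9)·(108 − (-88)) = 1764
  + (-1) · |9 -8; 7 10| = (-1)·(90 − (-56)) = -146
Sum: (104) + (1764) + (-146) = 1722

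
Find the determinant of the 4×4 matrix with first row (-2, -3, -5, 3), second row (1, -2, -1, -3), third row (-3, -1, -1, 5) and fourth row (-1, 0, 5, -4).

Expand along row 4 (it has 1 zero):
  − (-1) · M_41   where M_41 = det([-3 -5 3; -2 -1 -3; -1 -1 5]) = -38
  − (5) · M_43   where M_43 = det([-2 -3 3; 1 -2 -3; -3 -1 5]) = -7
  + (-4) · M_44   where M_44 = det([-2 -3 -5; 1 -2 -1; -3 -1 -1]) = 21
det = (-1)·(-1)·(-38) + (-1)·(5)·(-7) + (+1)·(-4)·(21) = -87

-87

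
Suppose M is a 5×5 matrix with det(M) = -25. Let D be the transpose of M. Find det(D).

det(Mᵀ) = det(M).
det(D) = (1)·(-25) = -25

|D| = -25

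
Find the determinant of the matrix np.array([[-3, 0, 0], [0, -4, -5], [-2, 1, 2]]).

Expand along row 1:
  + (-3) · |-4 -5; 1 2| = (-3)·(-8 − (-5)) = 9

9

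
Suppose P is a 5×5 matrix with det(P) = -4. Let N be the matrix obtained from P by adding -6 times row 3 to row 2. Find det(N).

Adding a multiple of one row to another leaves the determinant unchanged.
det(N) = (1)·(-4) = -4

|N| = -4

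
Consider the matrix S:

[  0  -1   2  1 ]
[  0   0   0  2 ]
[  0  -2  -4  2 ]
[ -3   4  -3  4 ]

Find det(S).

-48

Expand along row 2 (it has 3 zeros):
  + (2) · M_24   where M_24 = det([0 -1 2; 0 -2 -4; -3 4 -3]) = -24
det = (+1)·(2)·(-24) = -48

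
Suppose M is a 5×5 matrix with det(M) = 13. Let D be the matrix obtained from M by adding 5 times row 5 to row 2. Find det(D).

The determinant is 13.

Adding a multiple of one row to another leaves the determinant unchanged.
det(D) = (1)·(13) = 13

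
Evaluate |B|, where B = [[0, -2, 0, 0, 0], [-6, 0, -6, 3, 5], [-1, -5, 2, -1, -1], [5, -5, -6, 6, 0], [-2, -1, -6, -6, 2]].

1056

Expand along row 1 (it has 4 zeros):
  − (-2) · M_12   where M_12 = det([-6 -6 3 5; -1 2 -1 -1; 5 -6 6 0; -2 -6 -6 2]) = 528
det = (-1)·(-2)·(528) = 1056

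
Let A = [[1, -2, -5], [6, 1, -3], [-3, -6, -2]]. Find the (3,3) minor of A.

Delete row 3 and column 3; the remaining 2×2 submatrix is [1 -2; 6 1].
Its determinant is 1·1 − (-2)·6 = 13.

13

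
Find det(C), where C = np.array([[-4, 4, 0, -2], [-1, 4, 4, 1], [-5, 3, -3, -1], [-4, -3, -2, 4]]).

Expand along row 1 (it has 1 zero):
  + (-4) · M_11   where M_11 = det([4 4 1; 3 -3 -1; -3 -2 4]) = -107
  − (4) · M_12   where M_12 = det([-1 4 1; -5 -3 -1; -4 -2 4]) = 108
  − (-2) · M_14   where M_14 = det([-1 4 4; -5 3 -3; -4 -3 -2]) = 131
det = (+1)·(-4)·(-107) + (-1)·(4)·(108) + (-1)·(-2)·(131) = 258

258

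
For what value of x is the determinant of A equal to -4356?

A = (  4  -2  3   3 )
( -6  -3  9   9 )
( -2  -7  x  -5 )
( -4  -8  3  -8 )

-3

Expanding along the column containing x, det(A) is linear in x: det(A) = (660)·x + (-2376).
Set (660)·x + (-2376) = -4356  ⇒  (660)·x = -1980  ⇒  x = -3.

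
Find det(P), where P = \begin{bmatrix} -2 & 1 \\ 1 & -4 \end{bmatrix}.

|P| = 7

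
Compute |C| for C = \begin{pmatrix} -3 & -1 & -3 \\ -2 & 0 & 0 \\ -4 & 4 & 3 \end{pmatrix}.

18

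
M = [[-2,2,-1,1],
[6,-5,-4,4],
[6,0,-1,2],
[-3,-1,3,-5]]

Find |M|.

det(M) = 105

Expand along row 3 (it has 1 zero):
  + (6) · M_31   where M_31 = det([2 -1 1; -5 -4 4; -1 3 -5]) = 26
  + (-1) · M_33   where M_33 = det([-2 2 1; 6 -5 4; -3 -1 -5]) = -43
  − (2) · M_34   where M_34 = det([-2 2 -1; 6 -5 -4; -3 -1 3]) = 47
det = (+1)·(6)·(26) + (+1)·(-1)·(-43) + (-1)·(2)·(47) = 105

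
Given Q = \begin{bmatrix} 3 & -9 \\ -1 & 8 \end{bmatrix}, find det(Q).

det(Q) = 15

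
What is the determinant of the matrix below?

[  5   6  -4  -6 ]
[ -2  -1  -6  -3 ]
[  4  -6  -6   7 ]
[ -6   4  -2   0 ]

-4194

Expand along row 4 (it has 1 zero):
  − (-6) · M_41   where M_41 = det([6 -4 -6; -1 -6 -3; -6 -6 7]) = -280
  + (4) · M_42   where M_42 = det([5 -4 -6; -2 -6 -3; 4 -6 7]) = -524
  − (-2) · M_43   where M_43 = det([5 6 -6; -2 -1 -3; 4 -6 7]) = -209
det = (-1)·(-6)·(-280) + (+1)·(4)·(-524) + (-1)·(-2)·(-209) = -4194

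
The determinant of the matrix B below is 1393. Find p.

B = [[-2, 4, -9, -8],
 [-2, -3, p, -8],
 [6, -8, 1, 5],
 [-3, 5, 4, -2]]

p = 0

Expanding along the row containing p, det(B) is linear in p: det(B) = (42)·p + (1393).
Set (42)·p + (1393) = 1393  ⇒  (42)·p = 0  ⇒  p = 0.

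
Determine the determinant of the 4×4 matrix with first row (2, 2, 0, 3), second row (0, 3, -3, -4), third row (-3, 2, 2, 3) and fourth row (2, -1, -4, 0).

Expand along row 1 (it has 1 zero):
  + (2) · M_11   where M_11 = det([3 -3 -4; 2 2 3; -1 -4 0]) = 69
  − (2) · M_12   where M_12 = det([0 -3 -4; -3 2 3; 2 -4 0]) = -50
  − (3) · M_14   where M_14 = det([0 3 -3; -3 2 2; 2 -1 -4]) = -21
det = (+1)·(2)·(69) + (-1)·(2)·(-50) + (-1)·(3)·(-21) = 301

301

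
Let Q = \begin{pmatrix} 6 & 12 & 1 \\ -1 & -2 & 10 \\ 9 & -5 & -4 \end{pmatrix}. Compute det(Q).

|Q| = 1403

Expand along column 1:
  + 6 · |-2 10; -5 -4| = 6·(8 − (-50)) = 348
  − (-1) · |12 1; -5 -4| = −(-1)·(-48 − (-5)) = -43
  + 9 · |12 1; -2 10| = 9·(120 − (-2)) = 1098
Sum: (348) + (-43) + (1098) = 1403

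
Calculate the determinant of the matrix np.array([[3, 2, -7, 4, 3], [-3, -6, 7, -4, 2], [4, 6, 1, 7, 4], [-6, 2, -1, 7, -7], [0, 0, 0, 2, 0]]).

Expand along row 5 (it has 4 zeros):
  − (2) · M_54   where M_54 = det([3 2 -7 3; -3 -6 7 2; 4 6 1 4; -6 2 -1 -7]) = -1556
det = (-1)·(2)·(-1556) = 3112

3112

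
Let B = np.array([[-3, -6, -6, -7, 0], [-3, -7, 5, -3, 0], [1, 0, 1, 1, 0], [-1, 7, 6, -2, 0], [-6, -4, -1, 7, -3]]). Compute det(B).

-1467

Expand along column 5 (it has 4 zeros):
  + (-3) · M_55   where M_55 = det([-3 -6 -6 -7; -3 -7 5 -3; 1 0 1 1; -1 7 6 -2]) = 489
det = (+1)·(-3)·(489) = -1467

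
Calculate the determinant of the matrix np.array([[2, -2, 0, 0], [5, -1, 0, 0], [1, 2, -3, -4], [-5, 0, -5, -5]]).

-40

The matrix is block lower-triangular with a 2×2 block and a 2×2 block on the diagonal, so its determinant equals the product of the determinants of the diagonal blocks.
det of the 2×2 block = 8
det of the 2×2 block = -5
det = (8)·(-5) = -40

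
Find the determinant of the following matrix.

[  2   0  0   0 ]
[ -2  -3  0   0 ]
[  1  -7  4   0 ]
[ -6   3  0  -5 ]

120

The matrix is lower triangular, so the determinant is the product of the diagonal entries:
det = (2) · (-3) · (4) · (-5) = 120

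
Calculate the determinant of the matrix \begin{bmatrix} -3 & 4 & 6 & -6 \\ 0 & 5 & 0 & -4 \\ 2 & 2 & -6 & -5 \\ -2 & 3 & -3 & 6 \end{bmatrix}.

Expand along row 2 (it has 2 zeros):
  + (5) · M_22   where M_22 = det([-3 6 -6; 2 -6 -5; -2 -3 6]) = 249
  + (-4) · M_24   where M_24 = det([-3 4 6; 2 2 -6; -2 3 -3]) = 96
det = (+1)·(5)·(249) + (+1)·(-4)·(96) = 861

861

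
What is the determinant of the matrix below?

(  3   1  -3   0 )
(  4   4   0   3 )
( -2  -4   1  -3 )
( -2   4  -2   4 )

Expand along row 1 (it has 1 zero):
  + (3) · M_11   where M_11 = det([4 0 3; -4 1 -3; 4 -2 4]) = 4
  − (1) · M_12   where M_12 = det([4 0 3; -2 1 -3; -2 -2 4]) = 10
  + (-3) · M_13   where M_13 = det([4 4 3; -2 -4 -3; -2 4 4]) = -8
det = (+1)·(3)·(4) + (-1)·(1)·(10) + (+1)·(-3)·(-8) = 26

26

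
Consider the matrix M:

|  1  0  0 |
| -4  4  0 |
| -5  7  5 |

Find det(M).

M is lower triangular, so det(M) is the product of the diagonal entries:
det = (1) · (4) · (5) = 20

20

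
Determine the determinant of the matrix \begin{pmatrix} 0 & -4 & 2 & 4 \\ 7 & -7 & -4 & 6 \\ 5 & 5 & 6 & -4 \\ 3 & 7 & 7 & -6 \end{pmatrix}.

The determinant is -104.

Expand along row 1 (it has 1 zero):
  − (-4) · M_12   where M_12 = det([7 -4 6; 5 6 -4; 3 7 -6]) = -26
  + (2) · M_13   where M_13 = det([7 -7 6; 5 5 -4; 3 7 -6]) = -20
  − (4) · M_14   where M_14 = det([7 -7 -4; 5 5 6; 3 7 7]) = -10
det = (-1)·(-4)·(-26) + (+1)·(2)·(-20) + (-1)·(4)·(-10) = -104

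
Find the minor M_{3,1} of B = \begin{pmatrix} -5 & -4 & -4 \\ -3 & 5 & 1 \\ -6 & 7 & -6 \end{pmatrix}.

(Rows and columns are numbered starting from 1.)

Delete row 3 and column 1; the remaining 2×2 submatrix is [-4 -4; 5 1].
Its determinant is (-4)·1 − (-4)·5 = 16.

16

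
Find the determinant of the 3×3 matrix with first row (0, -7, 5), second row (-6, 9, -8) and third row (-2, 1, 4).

Expand along column 1:
  − (-6) · |-7 5; 1 4| = −(-6)·(-28 − 5) = -198
  + (-2) · |-7 5; 9 -8| = (-2)·(56 − 45) = -22
Sum: (-198) + (-22) = -220

The determinant is -220.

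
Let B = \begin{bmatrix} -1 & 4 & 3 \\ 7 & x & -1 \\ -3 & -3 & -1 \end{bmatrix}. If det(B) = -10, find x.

Expanding along the row containing x, det(B) is linear in x: det(B) = (10)·x + (-20).
Set (10)·x + (-20) = -10  ⇒  (10)·x = 10  ⇒  x = 1.

1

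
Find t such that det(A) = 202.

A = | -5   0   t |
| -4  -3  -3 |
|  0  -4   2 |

Expanding along the column containing t, det(A) is linear in t: det(A) = (16)·t + (90).
Set (16)·t + (90) = 202  ⇒  (16)·t = 112  ⇒  t = 7.

7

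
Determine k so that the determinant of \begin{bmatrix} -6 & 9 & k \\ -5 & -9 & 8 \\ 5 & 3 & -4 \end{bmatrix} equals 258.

k = 5

Expanding along the column containing k, det(B) is linear in k: det(B) = (30)·k + (108).
Set (30)·k + (108) = 258  ⇒  (30)·k = 150  ⇒  k = 5.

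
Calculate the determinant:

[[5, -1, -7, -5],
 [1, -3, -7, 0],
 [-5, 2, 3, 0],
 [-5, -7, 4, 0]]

-1505

Expand along column 4 (it has 3 zeros):
  − (-5) · M_14   where M_14 = det([1 -3 -7; -5 2 3; -5 -7 4]) = -301
det = (-1)·(-5)·(-301) = -1505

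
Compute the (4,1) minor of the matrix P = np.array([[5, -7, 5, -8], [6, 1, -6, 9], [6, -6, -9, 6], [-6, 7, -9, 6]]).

Delete row 4 and column 1; the remaining 3×3 submatrix is [-7 5 -8; 1 -6 9; -6 -9 6].
Its determinant is -255.

-255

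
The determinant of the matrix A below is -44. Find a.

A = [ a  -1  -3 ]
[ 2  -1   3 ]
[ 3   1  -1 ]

Expanding along the row containing a, det(A) is linear in a: det(A) = (-2)·a + (-26).
Set (-2)·a + (-26) = -44  ⇒  (-2)·a = -18  ⇒  a = 9.

9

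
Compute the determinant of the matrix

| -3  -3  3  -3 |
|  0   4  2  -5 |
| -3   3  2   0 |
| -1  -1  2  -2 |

Expand along row 2 (it has 1 zero):
  + (4) · M_22   where M_22 = det([-3 3 -3; -3 2 0; -1 2 -2]) = 6
  − (2) · M_23   where M_23 = det([-3 -3 -3; -3 3 0; -1 -1 -2]) = 18
  + (-5) · M_24   where M_24 = det([-3 -3 3; -3 3 2; -1 -1 2]) = -18
det = (+1)·(4)·(6) + (-1)·(2)·(18) + (+1)·(-5)·(-18) = 78

The determinant is 78.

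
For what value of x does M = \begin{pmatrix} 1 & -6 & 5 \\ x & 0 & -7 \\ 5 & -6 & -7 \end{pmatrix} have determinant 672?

Expanding along the column containing x, det(M) is linear in x: det(M) = (-72)·x + (168).
Set (-72)·x + (168) = 672  ⇒  (-72)·x = 504  ⇒  x = -7.

x = -7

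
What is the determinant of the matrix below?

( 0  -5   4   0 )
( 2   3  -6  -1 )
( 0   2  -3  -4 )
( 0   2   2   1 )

130

Expand along column 1 (it has 3 zeros):
  − (2) · M_21   where M_21 = det([-5 4 0; 2 -3 -4; 2 2 1]) = -65
det = (-1)·(2)·(-65) = 130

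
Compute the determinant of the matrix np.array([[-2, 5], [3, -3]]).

-9

det = (-2)·(-3) − 5·3 = 6 − 15 = -9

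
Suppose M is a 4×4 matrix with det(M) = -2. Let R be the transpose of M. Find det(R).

det(Mᵀ) = det(M).
det(R) = (1)·(-2) = -2

det(R) = -2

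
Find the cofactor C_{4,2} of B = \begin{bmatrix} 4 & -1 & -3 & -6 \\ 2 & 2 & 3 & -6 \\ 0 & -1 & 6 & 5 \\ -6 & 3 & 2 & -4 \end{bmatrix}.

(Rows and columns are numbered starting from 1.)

162

Delete row 4 and column 2; the remaining 3×3 submatrix is [4 -3 -6; 2 3 -6; 0 6 5].
Its determinant is 162.
The cofactor carries sign (−1)^(4+2) = +1, so C_{4,2} = +(162) = 162.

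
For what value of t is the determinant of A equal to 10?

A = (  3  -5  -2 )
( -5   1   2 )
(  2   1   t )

Expanding along the row containing t, det(A) is linear in t: det(A) = (-22)·t + (-12).
Set (-22)·t + (-12) = 10  ⇒  (-22)·t = 22  ⇒  t = -1.

-1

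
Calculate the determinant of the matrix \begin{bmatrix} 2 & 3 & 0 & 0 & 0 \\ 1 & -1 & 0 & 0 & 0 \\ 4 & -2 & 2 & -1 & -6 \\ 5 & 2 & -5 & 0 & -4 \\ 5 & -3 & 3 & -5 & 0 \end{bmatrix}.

The matrix is block lower-triangular with a 2×2 block and a 3×3 block on the diagonal, so its determinant equals the product of the determinants of the diagonal blocks.
det of the 2×2 block = -5
det of the 3×3 block = -178
det = (-5)·(-178) = 890

The determinant is 890.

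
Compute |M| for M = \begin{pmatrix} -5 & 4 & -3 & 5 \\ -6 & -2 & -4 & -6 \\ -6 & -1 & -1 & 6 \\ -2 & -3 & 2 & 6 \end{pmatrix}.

4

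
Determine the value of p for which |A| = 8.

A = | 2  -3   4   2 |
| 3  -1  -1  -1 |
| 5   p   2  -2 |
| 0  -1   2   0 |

-4

Expanding along the column containing p, det(A) is linear in p: det(A) = (-16)·p + (-56).
Set (-16)·p + (-56) = 8  ⇒  (-16)·p = 64  ⇒  p = -4.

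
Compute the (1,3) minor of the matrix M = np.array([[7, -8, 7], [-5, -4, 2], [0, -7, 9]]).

Delete row 1 and column 3; the remaining 2×2 submatrix is [-5 -4; 0 -7].
Its determinant is (-5)·(-7) − (-4)·0 = 35.

35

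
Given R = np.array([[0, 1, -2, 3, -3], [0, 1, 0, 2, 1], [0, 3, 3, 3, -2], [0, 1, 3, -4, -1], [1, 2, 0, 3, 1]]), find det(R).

-75

Expand along column 1 (it has 4 zeros):
  + (1) · M_51   where M_51 = det([1 -2 3 -3; 1 0 2 1; 3 3 3 -2; 1 3 -4 -1]) = -75
det = (+1)·(1)·(-75) = -75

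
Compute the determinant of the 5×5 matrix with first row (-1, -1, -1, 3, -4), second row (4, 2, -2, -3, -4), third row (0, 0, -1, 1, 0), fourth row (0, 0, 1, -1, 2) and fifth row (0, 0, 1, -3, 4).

The matrix is block upper-triangular with a 2×2 block and a 3×3 block on the diagonal, so its determinant equals the product of the determinants of the diagonal blocks.
det of the 2×2 block = 2
det of the 3×3 block = -4
det = (2)·(-4) = -8

-8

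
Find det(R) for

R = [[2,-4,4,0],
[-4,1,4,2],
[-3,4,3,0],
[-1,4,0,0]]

Expand along column 4 (it has 3 zeros):
  + (2) · M_24   where M_24 = det([2 -4 4; -3 4 3; -1 4 0]) = -44
det = (+1)·(2)·(-44) = -88

The determinant is -88.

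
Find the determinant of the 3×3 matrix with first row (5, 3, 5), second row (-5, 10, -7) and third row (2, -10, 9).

The determinant is 343.

Expand along column 1:
  + 5 · |10 -7; -10 9| = 5·(90 − 70) = 100
  − (-5) · |3 5; -10 9| = −(-5)·(27 − (-50)) = 385
  + 2 · |3 5; 10 -7| = 2·(-21 − 50) = -142
Sum: (100) + (385) + (-142) = 343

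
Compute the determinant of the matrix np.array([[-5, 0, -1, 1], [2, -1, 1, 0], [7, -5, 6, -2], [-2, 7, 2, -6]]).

The determinant is 57.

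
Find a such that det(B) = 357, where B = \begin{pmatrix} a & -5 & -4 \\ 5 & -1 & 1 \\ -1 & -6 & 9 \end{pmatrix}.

-1

Expanding along the row containing a, det(B) is linear in a: det(B) = (-3)·a + (354).
Set (-3)·a + (354) = 357  ⇒  (-3)·a = 3  ⇒  a = -1.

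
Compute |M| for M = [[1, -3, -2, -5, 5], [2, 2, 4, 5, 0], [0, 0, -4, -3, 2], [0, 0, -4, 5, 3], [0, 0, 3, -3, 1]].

-808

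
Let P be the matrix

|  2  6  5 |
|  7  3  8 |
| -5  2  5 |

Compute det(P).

-307

Expand along row 1:
  + 2 · |3 8; 2 5| = 2·(15 − 16) = -2
  − 6 · |7 8; -5 5| = −6·(35 − (-40)) = -450
  + 5 · |7 3; -5 2| = 5·(14 − (-15)) = 145
Sum: (-2) + (-450) + (145) = -307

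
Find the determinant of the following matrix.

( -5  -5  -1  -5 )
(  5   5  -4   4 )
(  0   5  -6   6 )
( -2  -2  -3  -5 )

Expand along row 3 (it has 1 zero):
  − (5) · M_32   where M_32 = det([-5 -1 -5; 5 -4 4; -2 -3 -5]) = -62
  + (-6) · M_33   where M_33 = det([-5 -5 -5; 5 5 4; -2 -2 -5]) = 0
  − (6) · M_34   where M_34 = det([-5 -5 -1; 5 5 -4; -2 -2 -3]) = 0
det = (-1)·(5)·(-62) + (+1)·(-6)·(0) + (-1)·(6)·(0) = 310

310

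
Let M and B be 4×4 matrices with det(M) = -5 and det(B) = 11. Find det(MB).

det(MB) = -55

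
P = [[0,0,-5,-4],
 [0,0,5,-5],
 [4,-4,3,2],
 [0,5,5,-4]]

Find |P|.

Expand along column 1 (it has 3 zeros):
  + (4) · M_31   where M_31 = det([0 -5 -4; 0 5 -5; 5 5 -4]) = 225
det = (+1)·(4)·(225) = 900

The determinant is 900.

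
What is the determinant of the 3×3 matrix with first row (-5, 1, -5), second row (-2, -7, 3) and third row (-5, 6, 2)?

The determinant is 384.

Expand along row 1:
  + (-5) · |-7 3; 6 2| = (-5)·(-14 − 18) = 160
  − 1 · |-2 3; -5 2| = −1·(-4 − (-15)) = -11
  + (-5) · |-2 -7; -5 6| = (-5)·(-12 − 35) = 235
Sum: (160) + (-11) + (235) = 384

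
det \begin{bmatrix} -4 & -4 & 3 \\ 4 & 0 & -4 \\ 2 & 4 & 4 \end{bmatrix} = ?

Expand along row 2:
  − 4 · |-4 3; 4 4| = −4·(-16 − 12) = 112
  − (-4) · |-4 -4; 2 4| = −(-4)·(-16 − (-8)) = -32
Sum: (112) + (-32) = 80

80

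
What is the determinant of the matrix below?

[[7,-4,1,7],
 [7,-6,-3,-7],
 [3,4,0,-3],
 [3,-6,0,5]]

68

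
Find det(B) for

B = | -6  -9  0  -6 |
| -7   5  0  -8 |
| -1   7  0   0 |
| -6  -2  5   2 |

Expand along column 3 (it has 3 zeros):
  − (5) · M_43   where M_43 = det([-6 -9 -6; -7 5 -8; -1 7 0]) = -144
det = (-1)·(5)·(-144) = 720

det(B) = 720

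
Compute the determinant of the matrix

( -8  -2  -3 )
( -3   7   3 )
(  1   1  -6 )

420

Expand along column 1:
  + (-8) · |7 3; 1 -6| = (-8)·(-42 − 3) = 360
  − (-3) · |-2 -3; 1 -6| = −(-3)·(12 − (-3)) = 45
  + 1 · |-2 -3; 7 3| = 1·(-6 − (-21)) = 15
Sum: (360) + (45) + (15) = 420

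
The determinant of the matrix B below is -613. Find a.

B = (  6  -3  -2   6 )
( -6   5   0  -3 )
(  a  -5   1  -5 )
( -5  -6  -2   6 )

Expanding along the row containing a, det(B) is linear in a: det(B) = (-18)·a + (-775).
Set (-18)·a + (-775) = -613  ⇒  (-18)·a = 162  ⇒  a = -9.

a = -9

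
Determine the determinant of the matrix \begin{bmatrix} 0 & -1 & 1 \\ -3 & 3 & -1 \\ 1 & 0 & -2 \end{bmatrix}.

Expand along column 1:
  − (-3) · |-1 1; 0 -2| = −(-3)·(2 − 0) = 6
  + 1 · |-1 1; 3 -1| = 1·(1 − 3) = -2
Sum: (6) + (-2) = 4

4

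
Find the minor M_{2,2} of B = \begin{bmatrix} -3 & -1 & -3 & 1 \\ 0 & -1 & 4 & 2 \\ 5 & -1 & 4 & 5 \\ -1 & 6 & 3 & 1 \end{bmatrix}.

Delete row 2 and column 2; the remaining 3×3 submatrix is [-3 -3 1; 5 4 5; -1 3 1].
Its determinant is 82.

82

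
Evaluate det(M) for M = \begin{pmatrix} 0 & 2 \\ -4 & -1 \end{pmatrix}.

|M| = 8

det(M) = 0·(-1) − 2·(-4) = 0 − (-8) = 8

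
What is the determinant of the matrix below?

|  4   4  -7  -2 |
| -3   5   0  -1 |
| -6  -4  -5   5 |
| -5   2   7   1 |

Expand along row 2 (it has 1 zero):
  − (-3) · M_21   where M_21 = det([4 -7 -2; -4 -5 5; 2 7 1]) = -222
  + (5) · M_22   where M_22 = det([4 -7 -2; -6 -5 5; -5 7 1]) = 107
  + (-1) · M_24   where M_24 = det([4 4 -7; -6 -4 -5; -5 2 7]) = 420
det = (-1)·(-3)·(-222) + (+1)·(5)·(107) + (+1)·(-1)·(420) = -551

-551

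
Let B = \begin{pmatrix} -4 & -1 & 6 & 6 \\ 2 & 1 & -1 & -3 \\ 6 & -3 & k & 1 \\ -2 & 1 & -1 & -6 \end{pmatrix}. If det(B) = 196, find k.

Expanding along the column containing k, det(B) is linear in k: det(B) = (18)·k + (286).
Set (18)·k + (286) = 196  ⇒  (18)·k = -90  ⇒  k = -5.

-5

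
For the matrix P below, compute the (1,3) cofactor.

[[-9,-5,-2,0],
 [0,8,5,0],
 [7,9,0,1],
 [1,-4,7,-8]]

456

Delete row 1 and column 3; the remaining 3×3 submatrix is [0 8 0; 7 9 1; 1 -4 -8].
Its determinant is 456.
The cofactor carries sign (−1)^(1+3) = +1, so C_{1,3} = +(456) = 456.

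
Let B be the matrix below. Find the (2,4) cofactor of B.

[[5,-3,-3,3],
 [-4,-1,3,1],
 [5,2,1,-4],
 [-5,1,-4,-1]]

-135

Delete row 2 and column 4; the remaining 3×3 submatrix is [5 -3 -3; 5 2 1; -5 1 -4].
Its determinant is -135.
The cofactor carries sign (−1)^(2+4) = +1, so C_{2,4} = +(-135) = -135.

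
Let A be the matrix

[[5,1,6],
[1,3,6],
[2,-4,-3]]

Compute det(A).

Expand along row 1:
  + 5 · |3 6; -4 -3| = 5·(-9 − (-24)) = 75
  − 1 · |1 6; 2 -3| = −1·(-3 − 12) = 15
  + 6 · |1 3; 2 -4| = 6·(-4 − 6) = -60
Sum: (75) + (15) + (-60) = 30

det(A) = 30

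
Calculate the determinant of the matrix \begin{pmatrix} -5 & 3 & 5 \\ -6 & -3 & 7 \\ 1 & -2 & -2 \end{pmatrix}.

Expand along column 1:
  + (-5) · |-3 7; -2 -2| = (-5)·(6 − (-14)) = -100
  − (-6) · |3 5; -2 -2| = −(-6)·(-6 − (-10)) = 24
  + 1 · |3 5; -3 7| = 1·(21 − (-15)) = 36
Sum: (-100) + (24) + (36) = -40

-40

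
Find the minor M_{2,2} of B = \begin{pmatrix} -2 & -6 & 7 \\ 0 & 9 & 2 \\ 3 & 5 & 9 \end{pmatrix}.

-39

Delete row 2 and column 2; the remaining 2×2 submatrix is [-2 7; 3 9].
Its determinant is (-2)·9 − 7·3 = -39.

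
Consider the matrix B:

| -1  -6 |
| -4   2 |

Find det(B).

The determinant is -26.

det(B) = (-1)·2 − (-6)·(-4) = -2 − 24 = -26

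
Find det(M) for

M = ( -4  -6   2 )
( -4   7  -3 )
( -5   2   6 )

The determinant is -372.

Expand along column 1:
  + (-4) · |7 -3; 2 6| = (-4)·(42 − (-6)) = -192
  − (-4) · |-6 2; 2 6| = −(-4)·(-36 − 4) = -160
  + (-5) · |-6 2; 7 -3| = (-5)·(18 − 14) = -20
Sum: (-192) + (-160) + (-20) = -372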